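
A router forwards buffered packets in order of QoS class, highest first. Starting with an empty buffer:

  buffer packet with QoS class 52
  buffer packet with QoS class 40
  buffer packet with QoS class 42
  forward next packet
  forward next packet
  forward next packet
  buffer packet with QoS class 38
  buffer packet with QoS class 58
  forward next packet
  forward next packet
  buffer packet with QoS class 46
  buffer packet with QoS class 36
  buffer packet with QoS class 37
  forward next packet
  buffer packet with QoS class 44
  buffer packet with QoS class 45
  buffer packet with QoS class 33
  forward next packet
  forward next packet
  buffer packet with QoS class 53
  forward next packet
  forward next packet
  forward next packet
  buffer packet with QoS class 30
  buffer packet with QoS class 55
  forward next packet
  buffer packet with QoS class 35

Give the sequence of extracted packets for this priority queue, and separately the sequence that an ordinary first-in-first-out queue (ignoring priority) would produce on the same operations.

insert 52 → {52}
insert 40 → {52, 40}
insert 42 → {52, 42, 40}
forward next packet → 52; now {42, 40}
forward next packet → 42; now {40}
forward next packet → 40; now {}
insert 38 → {38}
insert 58 → {58, 38}
forward next packet → 58; now {38}
forward next packet → 38; now {}
insert 46 → {46}
insert 36 → {46, 36}
insert 37 → {46, 37, 36}
forward next packet → 46; now {37, 36}
insert 44 → {44, 37, 36}
insert 45 → {45, 44, 37, 36}
insert 33 → {45, 44, 37, 36, 33}
forward next packet → 45; now {44, 37, 36, 33}
forward next packet → 44; now {37, 36, 33}
insert 53 → {53, 37, 36, 33}
forward next packet → 53; now {37, 36, 33}
forward next packet → 37; now {36, 33}
forward next packet → 36; now {33}
insert 30 → {33, 30}
insert 55 → {55, 33, 30}
forward next packet → 55; now {33, 30}
insert 35 → {35, 33, 30}

priority queue: [52, 42, 40, 58, 38, 46, 45, 44, 53, 37, 36, 55]; FIFO queue: 52 → 40 → 42 → 38 → 58 → 46 → 36 → 37 → 44 → 45 → 33 → 53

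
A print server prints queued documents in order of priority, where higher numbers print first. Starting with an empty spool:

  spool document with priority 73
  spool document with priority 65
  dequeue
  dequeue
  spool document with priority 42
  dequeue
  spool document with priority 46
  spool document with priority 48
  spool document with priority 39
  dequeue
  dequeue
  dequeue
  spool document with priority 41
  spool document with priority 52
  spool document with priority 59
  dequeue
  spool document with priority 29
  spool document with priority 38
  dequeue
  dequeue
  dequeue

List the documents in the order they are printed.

73 → 65 → 42 → 48 → 46 → 39 → 59 → 52 → 41 → 38

insert 73 → {73}
insert 65 → {73, 65}
dequeue → 73; now {65}
dequeue → 65; now {}
insert 42 → {42}
dequeue → 42; now {}
insert 46 → {46}
insert 48 → {48, 46}
insert 39 → {48, 46, 39}
dequeue → 48; now {46, 39}
dequeue → 46; now {39}
dequeue → 39; now {}
insert 41 → {41}
insert 52 → {52, 41}
insert 59 → {59, 52, 41}
dequeue → 59; now {52, 41}
insert 29 → {52, 41, 29}
insert 38 → {52, 41, 38, 29}
dequeue → 52; now {41, 38, 29}
dequeue → 41; now {38, 29}
dequeue → 38; now {29}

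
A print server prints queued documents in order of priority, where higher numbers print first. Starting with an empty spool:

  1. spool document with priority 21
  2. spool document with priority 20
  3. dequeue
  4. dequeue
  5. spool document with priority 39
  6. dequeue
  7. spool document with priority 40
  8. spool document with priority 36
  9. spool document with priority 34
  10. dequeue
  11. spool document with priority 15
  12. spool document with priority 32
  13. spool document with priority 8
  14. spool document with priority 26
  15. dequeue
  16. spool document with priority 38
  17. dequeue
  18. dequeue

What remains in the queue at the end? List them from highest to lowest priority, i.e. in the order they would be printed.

insert 21 → {21}
insert 20 → {21, 20}
dequeue → 21; now {20}
dequeue → 20; now {}
insert 39 → {39}
dequeue → 39; now {}
insert 40 → {40}
insert 36 → {40, 36}
insert 34 → {40, 36, 34}
dequeue → 40; now {36, 34}
insert 15 → {36, 34, 15}
insert 32 → {36, 34, 32, 15}
insert 8 → {36, 34, 32, 15, 8}
insert 26 → {36, 34, 32, 26, 15, 8}
dequeue → 36; now {34, 32, 26, 15, 8}
insert 38 → {38, 34, 32, 26, 15, 8}
dequeue → 38; now {34, 32, 26, 15, 8}
dequeue → 34; now {32, 26, 15, 8}

32, 26, 15, 8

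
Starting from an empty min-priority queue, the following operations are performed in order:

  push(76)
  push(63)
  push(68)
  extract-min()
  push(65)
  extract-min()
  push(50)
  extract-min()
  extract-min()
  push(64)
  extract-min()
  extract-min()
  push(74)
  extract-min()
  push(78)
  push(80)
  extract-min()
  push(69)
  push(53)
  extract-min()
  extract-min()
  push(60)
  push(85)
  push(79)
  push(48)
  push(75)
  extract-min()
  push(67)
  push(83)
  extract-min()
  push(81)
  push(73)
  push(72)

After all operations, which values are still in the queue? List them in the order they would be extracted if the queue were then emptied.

67 → 72 → 73 → 75 → 79 → 80 → 81 → 83 → 85

insert 76 → {76}
insert 63 → {63, 76}
insert 68 → {63, 68, 76}
extract-min → 63; now {68, 76}
insert 65 → {65, 68, 76}
extract-min → 65; now {68, 76}
insert 50 → {50, 68, 76}
extract-min → 50; now {68, 76}
extract-min → 68; now {76}
insert 64 → {64, 76}
extract-min → 64; now {76}
extract-min → 76; now {}
insert 74 → {74}
extract-min → 74; now {}
insert 78 → {78}
insert 80 → {78, 80}
extract-min → 78; now {80}
insert 69 → {69, 80}
insert 53 → {53, 69, 80}
extract-min → 53; now {69, 80}
extract-min → 69; now {80}
insert 60 → {60, 80}
insert 85 → {60, 80, 85}
insert 79 → {60, 79, 80, 85}
insert 48 → {48, 60, 79, 80, 85}
insert 75 → {48, 60, 75, 79, 80, 85}
extract-min → 48; now {60, 75, 79, 80, 85}
insert 67 → {60, 67, 75, 79, 80, 85}
insert 83 → {60, 67, 75, 79, 80, 83, 85}
extract-min → 60; now {67, 75, 79, 80, 83, 85}
insert 81 → {67, 75, 79, 80, 81, 83, 85}
insert 73 → {67, 73, 75, 79, 80, 81, 83, 85}
insert 72 → {67, 72, 73, 75, 79, 80, 81, 83, 85}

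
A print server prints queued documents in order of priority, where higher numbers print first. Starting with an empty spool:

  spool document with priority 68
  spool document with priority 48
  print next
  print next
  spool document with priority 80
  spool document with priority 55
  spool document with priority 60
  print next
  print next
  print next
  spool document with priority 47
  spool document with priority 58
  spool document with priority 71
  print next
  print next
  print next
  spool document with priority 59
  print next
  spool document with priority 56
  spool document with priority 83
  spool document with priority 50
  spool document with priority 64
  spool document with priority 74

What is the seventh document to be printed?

insert 68 → {68}
insert 48 → {68, 48}
print next → 68; now {48}
print next → 48; now {}
insert 80 → {80}
insert 55 → {80, 55}
insert 60 → {80, 60, 55}
print next → 80; now {60, 55}
print next → 60; now {55}
print next → 55; now {}
insert 47 → {47}
insert 58 → {58, 47}
insert 71 → {71, 58, 47}
print next → 71; now {58, 47}
print next → 58; now {47}
print next → 47; now {}
insert 59 → {59}
print next → 59; now {}
insert 56 → {56}
insert 83 → {83, 56}
insert 50 → {83, 56, 50}
insert 64 → {83, 64, 56, 50}
insert 74 → {83, 74, 64, 56, 50}

58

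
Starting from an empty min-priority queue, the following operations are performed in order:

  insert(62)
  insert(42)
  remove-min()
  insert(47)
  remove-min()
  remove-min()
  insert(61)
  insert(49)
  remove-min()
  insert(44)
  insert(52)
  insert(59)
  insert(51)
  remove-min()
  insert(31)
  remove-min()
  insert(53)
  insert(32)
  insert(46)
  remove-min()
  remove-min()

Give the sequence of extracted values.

insert 62 → {62}
insert 42 → {42, 62}
remove-min → 42; now {62}
insert 47 → {47, 62}
remove-min → 47; now {62}
remove-min → 62; now {}
insert 61 → {61}
insert 49 → {49, 61}
remove-min → 49; now {61}
insert 44 → {44, 61}
insert 52 → {44, 52, 61}
insert 59 → {44, 52, 59, 61}
insert 51 → {44, 51, 52, 59, 61}
remove-min → 44; now {51, 52, 59, 61}
insert 31 → {31, 51, 52, 59, 61}
remove-min → 31; now {51, 52, 59, 61}
insert 53 → {51, 52, 53, 59, 61}
insert 32 → {32, 51, 52, 53, 59, 61}
insert 46 → {32, 46, 51, 52, 53, 59, 61}
remove-min → 32; now {46, 51, 52, 53, 59, 61}
remove-min → 46; now {51, 52, 53, 59, 61}

42, 47, 62, 49, 44, 31, 32, 46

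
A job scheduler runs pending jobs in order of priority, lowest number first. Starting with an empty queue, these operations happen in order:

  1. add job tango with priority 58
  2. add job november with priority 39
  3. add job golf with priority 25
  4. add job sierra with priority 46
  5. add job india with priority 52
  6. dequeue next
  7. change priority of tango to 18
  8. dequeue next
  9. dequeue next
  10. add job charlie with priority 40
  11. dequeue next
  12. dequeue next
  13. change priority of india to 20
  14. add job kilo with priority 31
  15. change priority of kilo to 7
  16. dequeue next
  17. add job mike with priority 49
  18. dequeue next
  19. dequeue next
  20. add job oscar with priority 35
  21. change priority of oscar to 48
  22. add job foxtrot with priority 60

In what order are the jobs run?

add tango (priority 58) → {tango:58}
add november (priority 39) → {november:39, tango:58}
add golf (priority 25) → {golf:25, november:39, tango:58}
add sierra (priority 46) → {golf:25, november:39, sierra:46, tango:58}
add india (priority 52) → {golf:25, november:39, sierra:46, india:52, tango:58}
dequeue next → golf; now {november:39, sierra:46, india:52, tango:58}
update tango to priority 18 → {tango:18, november:39, sierra:46, india:52}
dequeue next → tango; now {november:39, sierra:46, india:52}
dequeue next → november; now {sierra:46, india:52}
add charlie (priority 40) → {charlie:40, sierra:46, india:52}
dequeue next → charlie; now {sierra:46, india:52}
dequeue next → sierra; now {india:52}
update india to priority 20 → {india:20}
add kilo (priority 31) → {india:20, kilo:31}
update kilo to priority 7 → {kilo:7, india:20}
dequeue next → kilo; now {india:20}
add mike (priority 49) → {india:20, mike:49}
dequeue next → india; now {mike:49}
dequeue next → mike; now {}
add oscar (priority 35) → {oscar:35}
update oscar to priority 48 → {oscar:48}
add foxtrot (priority 60) → {oscar:48, foxtrot:60}

[golf, tango, november, charlie, sierra, kilo, india, mike]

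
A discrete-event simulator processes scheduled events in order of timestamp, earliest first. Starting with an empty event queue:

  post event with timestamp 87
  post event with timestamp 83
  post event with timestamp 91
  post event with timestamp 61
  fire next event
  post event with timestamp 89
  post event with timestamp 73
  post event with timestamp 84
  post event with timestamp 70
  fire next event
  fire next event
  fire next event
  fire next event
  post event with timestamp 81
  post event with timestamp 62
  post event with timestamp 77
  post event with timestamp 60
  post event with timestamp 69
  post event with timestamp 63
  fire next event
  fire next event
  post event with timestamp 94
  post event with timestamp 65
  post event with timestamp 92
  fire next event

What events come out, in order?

insert 87 → {87}
insert 83 → {83, 87}
insert 91 → {83, 87, 91}
insert 61 → {61, 83, 87, 91}
fire next event → 61; now {83, 87, 91}
insert 89 → {83, 87, 89, 91}
insert 73 → {73, 83, 87, 89, 91}
insert 84 → {73, 83, 84, 87, 89, 91}
insert 70 → {70, 73, 83, 84, 87, 89, 91}
fire next event → 70; now {73, 83, 84, 87, 89, 91}
fire next event → 73; now {83, 84, 87, 89, 91}
fire next event → 83; now {84, 87, 89, 91}
fire next event → 84; now {87, 89, 91}
insert 81 → {81, 87, 89, 91}
insert 62 → {62, 81, 87, 89, 91}
insert 77 → {62, 77, 81, 87, 89, 91}
insert 60 → {60, 62, 77, 81, 87, 89, 91}
insert 69 → {60, 62, 69, 77, 81, 87, 89, 91}
insert 63 → {60, 62, 63, 69, 77, 81, 87, 89, 91}
fire next event → 60; now {62, 63, 69, 77, 81, 87, 89, 91}
fire next event → 62; now {63, 69, 77, 81, 87, 89, 91}
insert 94 → {63, 69, 77, 81, 87, 89, 91, 94}
insert 65 → {63, 65, 69, 77, 81, 87, 89, 91, 94}
insert 92 → {63, 65, 69, 77, 81, 87, 89, 91, 92, 94}
fire next event → 63; now {65, 69, 77, 81, 87, 89, 91, 92, 94}

[61, 70, 73, 83, 84, 60, 62, 63]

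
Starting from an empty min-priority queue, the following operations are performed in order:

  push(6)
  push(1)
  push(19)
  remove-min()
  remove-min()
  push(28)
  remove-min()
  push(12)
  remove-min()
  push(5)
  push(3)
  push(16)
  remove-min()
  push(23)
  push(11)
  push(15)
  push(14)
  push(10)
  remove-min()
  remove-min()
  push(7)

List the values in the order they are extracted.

[1, 6, 19, 12, 3, 5, 10]

insert 6 → {6}
insert 1 → {1, 6}
insert 19 → {1, 6, 19}
remove-min → 1; now {6, 19}
remove-min → 6; now {19}
insert 28 → {19, 28}
remove-min → 19; now {28}
insert 12 → {12, 28}
remove-min → 12; now {28}
insert 5 → {5, 28}
insert 3 → {3, 5, 28}
insert 16 → {3, 5, 16, 28}
remove-min → 3; now {5, 16, 28}
insert 23 → {5, 16, 23, 28}
insert 11 → {5, 11, 16, 23, 28}
insert 15 → {5, 11, 15, 16, 23, 28}
insert 14 → {5, 11, 14, 15, 16, 23, 28}
insert 10 → {5, 10, 11, 14, 15, 16, 23, 28}
remove-min → 5; now {10, 11, 14, 15, 16, 23, 28}
remove-min → 10; now {11, 14, 15, 16, 23, 28}
insert 7 → {7, 11, 14, 15, 16, 23, 28}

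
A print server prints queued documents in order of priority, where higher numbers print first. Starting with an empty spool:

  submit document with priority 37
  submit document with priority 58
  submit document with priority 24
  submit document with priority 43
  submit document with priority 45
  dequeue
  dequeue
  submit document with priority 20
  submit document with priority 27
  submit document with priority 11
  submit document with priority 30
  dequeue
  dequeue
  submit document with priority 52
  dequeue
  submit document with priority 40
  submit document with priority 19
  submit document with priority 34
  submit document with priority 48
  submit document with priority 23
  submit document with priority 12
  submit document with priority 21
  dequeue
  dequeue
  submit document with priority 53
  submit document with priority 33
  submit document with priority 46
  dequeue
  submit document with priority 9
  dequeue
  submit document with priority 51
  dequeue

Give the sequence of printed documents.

insert 37 → {37}
insert 58 → {58, 37}
insert 24 → {58, 37, 24}
insert 43 → {58, 43, 37, 24}
insert 45 → {58, 45, 43, 37, 24}
dequeue → 58; now {45, 43, 37, 24}
dequeue → 45; now {43, 37, 24}
insert 20 → {43, 37, 24, 20}
insert 27 → {43, 37, 27, 24, 20}
insert 11 → {43, 37, 27, 24, 20, 11}
insert 30 → {43, 37, 30, 27, 24, 20, 11}
dequeue → 43; now {37, 30, 27, 24, 20, 11}
dequeue → 37; now {30, 27, 24, 20, 11}
insert 52 → {52, 30, 27, 24, 20, 11}
dequeue → 52; now {30, 27, 24, 20, 11}
insert 40 → {40, 30, 27, 24, 20, 11}
insert 19 → {40, 30, 27, 24, 20, 19, 11}
insert 34 → {40, 34, 30, 27, 24, 20, 19, 11}
insert 48 → {48, 40, 34, 30, 27, 24, 20, 19, 11}
insert 23 → {48, 40, 34, 30, 27, 24, 23, 20, 19, 11}
insert 12 → {48, 40, 34, 30, 27, 24, 23, 20, 19, 12, 11}
insert 21 → {48, 40, 34, 30, 27, 24, 23, 21, 20, 19, 12, 11}
dequeue → 48; now {40, 34, 30, 27, 24, 23, 21, 20, 19, 12, 11}
dequeue → 40; now {34, 30, 27, 24, 23, 21, 20, 19, 12, 11}
insert 53 → {53, 34, 30, 27, 24, 23, 21, 20, 19, 12, 11}
insert 33 → {53, 34, 33, 30, 27, 24, 23, 21, 20, 19, 12, 11}
insert 46 → {53, 46, 34, 33, 30, 27, 24, 23, 21, 20, 19, 12, 11}
dequeue → 53; now {46, 34, 33, 30, 27, 24, 23, 21, 20, 19, 12, 11}
insert 9 → {46, 34, 33, 30, 27, 24, 23, 21, 20, 19, 12, 11, 9}
dequeue → 46; now {34, 33, 30, 27, 24, 23, 21, 20, 19, 12, 11, 9}
insert 51 → {51, 34, 33, 30, 27, 24, 23, 21, 20, 19, 12, 11, 9}
dequeue → 51; now {34, 33, 30, 27, 24, 23, 21, 20, 19, 12, 11, 9}

58 → 45 → 43 → 37 → 52 → 48 → 40 → 53 → 46 → 51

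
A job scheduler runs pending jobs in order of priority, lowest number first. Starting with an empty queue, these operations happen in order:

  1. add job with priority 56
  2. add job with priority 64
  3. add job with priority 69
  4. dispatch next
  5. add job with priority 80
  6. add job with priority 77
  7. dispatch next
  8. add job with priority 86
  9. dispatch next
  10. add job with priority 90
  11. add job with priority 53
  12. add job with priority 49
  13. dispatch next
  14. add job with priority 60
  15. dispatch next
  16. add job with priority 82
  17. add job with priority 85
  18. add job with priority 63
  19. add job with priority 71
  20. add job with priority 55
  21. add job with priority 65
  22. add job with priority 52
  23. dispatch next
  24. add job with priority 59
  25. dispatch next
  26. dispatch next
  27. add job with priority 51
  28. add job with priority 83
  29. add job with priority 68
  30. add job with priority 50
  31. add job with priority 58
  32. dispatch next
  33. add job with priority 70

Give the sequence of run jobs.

56 → 64 → 69 → 49 → 53 → 52 → 55 → 59 → 50

insert 56 → {56}
insert 64 → {56, 64}
insert 69 → {56, 64, 69}
dispatch next → 56; now {64, 69}
insert 80 → {64, 69, 80}
insert 77 → {64, 69, 77, 80}
dispatch next → 64; now {69, 77, 80}
insert 86 → {69, 77, 80, 86}
dispatch next → 69; now {77, 80, 86}
insert 90 → {77, 80, 86, 90}
insert 53 → {53, 77, 80, 86, 90}
insert 49 → {49, 53, 77, 80, 86, 90}
dispatch next → 49; now {53, 77, 80, 86, 90}
insert 60 → {53, 60, 77, 80, 86, 90}
dispatch next → 53; now {60, 77, 80, 86, 90}
insert 82 → {60, 77, 80, 82, 86, 90}
insert 85 → {60, 77, 80, 82, 85, 86, 90}
insert 63 → {60, 63, 77, 80, 82, 85, 86, 90}
insert 71 → {60, 63, 71, 77, 80, 82, 85, 86, 90}
insert 55 → {55, 60, 63, 71, 77, 80, 82, 85, 86, 90}
insert 65 → {55, 60, 63, 65, 71, 77, 80, 82, 85, 86, 90}
insert 52 → {52, 55, 60, 63, 65, 71, 77, 80, 82, 85, 86, 90}
dispatch next → 52; now {55, 60, 63, 65, 71, 77, 80, 82, 85, 86, 90}
insert 59 → {55, 59, 60, 63, 65, 71, 77, 80, 82, 85, 86, 90}
dispatch next → 55; now {59, 60, 63, 65, 71, 77, 80, 82, 85, 86, 90}
dispatch next → 59; now {60, 63, 65, 71, 77, 80, 82, 85, 86, 90}
insert 51 → {51, 60, 63, 65, 71, 77, 80, 82, 85, 86, 90}
insert 83 → {51, 60, 63, 65, 71, 77, 80, 82, 83, 85, 86, 90}
insert 68 → {51, 60, 63, 65, 68, 71, 77, 80, 82, 83, 85, 86, 90}
insert 50 → {50, 51, 60, 63, 65, 68, 71, 77, 80, 82, 83, 85, 86, 90}
insert 58 → {50, 51, 58, 60, 63, 65, 68, 71, 77, 80, 82, 83, 85, 86, 90}
dispatch next → 50; now {51, 58, 60, 63, 65, 68, 71, 77, 80, 82, 83, 85, 86, 90}
insert 70 → {51, 58, 60, 63, 65, 68, 70, 71, 77, 80, 82, 83, 85, 86, 90}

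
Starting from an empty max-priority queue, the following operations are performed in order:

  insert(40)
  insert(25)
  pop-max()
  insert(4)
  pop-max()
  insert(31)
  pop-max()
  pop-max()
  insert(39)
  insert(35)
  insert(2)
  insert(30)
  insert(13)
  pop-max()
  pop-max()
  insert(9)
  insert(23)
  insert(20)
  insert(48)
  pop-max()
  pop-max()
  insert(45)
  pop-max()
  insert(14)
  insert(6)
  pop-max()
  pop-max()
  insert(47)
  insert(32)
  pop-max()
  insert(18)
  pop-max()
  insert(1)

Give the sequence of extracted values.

[40, 25, 31, 4, 39, 35, 48, 30, 45, 23, 20, 47, 32]

insert 40 → {40}
insert 25 → {40, 25}
pop-max → 40; now {25}
insert 4 → {25, 4}
pop-max → 25; now {4}
insert 31 → {31, 4}
pop-max → 31; now {4}
pop-max → 4; now {}
insert 39 → {39}
insert 35 → {39, 35}
insert 2 → {39, 35, 2}
insert 30 → {39, 35, 30, 2}
insert 13 → {39, 35, 30, 13, 2}
pop-max → 39; now {35, 30, 13, 2}
pop-max → 35; now {30, 13, 2}
insert 9 → {30, 13, 9, 2}
insert 23 → {30, 23, 13, 9, 2}
insert 20 → {30, 23, 20, 13, 9, 2}
insert 48 → {48, 30, 23, 20, 13, 9, 2}
pop-max → 48; now {30, 23, 20, 13, 9, 2}
pop-max → 30; now {23, 20, 13, 9, 2}
insert 45 → {45, 23, 20, 13, 9, 2}
pop-max → 45; now {23, 20, 13, 9, 2}
insert 14 → {23, 20, 14, 13, 9, 2}
insert 6 → {23, 20, 14, 13, 9, 6, 2}
pop-max → 23; now {20, 14, 13, 9, 6, 2}
pop-max → 20; now {14, 13, 9, 6, 2}
insert 47 → {47, 14, 13, 9, 6, 2}
insert 32 → {47, 32, 14, 13, 9, 6, 2}
pop-max → 47; now {32, 14, 13, 9, 6, 2}
insert 18 → {32, 18, 14, 13, 9, 6, 2}
pop-max → 32; now {18, 14, 13, 9, 6, 2}
insert 1 → {18, 14, 13, 9, 6, 2, 1}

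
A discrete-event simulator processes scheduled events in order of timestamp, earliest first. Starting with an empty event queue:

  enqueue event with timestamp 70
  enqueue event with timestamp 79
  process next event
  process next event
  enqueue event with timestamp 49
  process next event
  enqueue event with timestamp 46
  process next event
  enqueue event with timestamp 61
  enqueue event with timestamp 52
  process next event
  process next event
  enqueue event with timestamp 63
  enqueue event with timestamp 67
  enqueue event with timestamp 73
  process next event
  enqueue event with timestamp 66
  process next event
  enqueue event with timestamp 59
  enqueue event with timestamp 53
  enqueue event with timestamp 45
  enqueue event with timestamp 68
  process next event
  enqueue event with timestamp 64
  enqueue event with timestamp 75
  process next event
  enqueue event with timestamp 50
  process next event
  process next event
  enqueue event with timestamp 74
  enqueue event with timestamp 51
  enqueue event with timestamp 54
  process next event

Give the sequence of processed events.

insert 70 → {70}
insert 79 → {70, 79}
process next event → 70; now {79}
process next event → 79; now {}
insert 49 → {49}
process next event → 49; now {}
insert 46 → {46}
process next event → 46; now {}
insert 61 → {61}
insert 52 → {52, 61}
process next event → 52; now {61}
process next event → 61; now {}
insert 63 → {63}
insert 67 → {63, 67}
insert 73 → {63, 67, 73}
process next event → 63; now {67, 73}
insert 66 → {66, 67, 73}
process next event → 66; now {67, 73}
insert 59 → {59, 67, 73}
insert 53 → {53, 59, 67, 73}
insert 45 → {45, 53, 59, 67, 73}
insert 68 → {45, 53, 59, 67, 68, 73}
process next event → 45; now {53, 59, 67, 68, 73}
insert 64 → {53, 59, 64, 67, 68, 73}
insert 75 → {53, 59, 64, 67, 68, 73, 75}
process next event → 53; now {59, 64, 67, 68, 73, 75}
insert 50 → {50, 59, 64, 67, 68, 73, 75}
process next event → 50; now {59, 64, 67, 68, 73, 75}
process next event → 59; now {64, 67, 68, 73, 75}
insert 74 → {64, 67, 68, 73, 74, 75}
insert 51 → {51, 64, 67, 68, 73, 74, 75}
insert 54 → {51, 54, 64, 67, 68, 73, 74, 75}
process next event → 51; now {54, 64, 67, 68, 73, 74, 75}

[70, 79, 49, 46, 52, 61, 63, 66, 45, 53, 50, 59, 51]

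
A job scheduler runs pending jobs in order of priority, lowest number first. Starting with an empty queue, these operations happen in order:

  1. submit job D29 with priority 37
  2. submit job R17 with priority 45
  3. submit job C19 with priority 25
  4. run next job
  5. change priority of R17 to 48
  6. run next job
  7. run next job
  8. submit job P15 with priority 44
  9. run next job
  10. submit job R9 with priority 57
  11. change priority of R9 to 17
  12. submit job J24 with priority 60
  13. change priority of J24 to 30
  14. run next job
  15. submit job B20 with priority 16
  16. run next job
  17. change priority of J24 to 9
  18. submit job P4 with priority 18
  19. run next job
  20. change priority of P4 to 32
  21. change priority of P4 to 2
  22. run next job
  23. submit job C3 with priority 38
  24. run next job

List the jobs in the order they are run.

add D29 (priority 37) → {D29:37}
add R17 (priority 45) → {D29:37, R17:45}
add C19 (priority 25) → {C19:25, D29:37, R17:45}
run next job → C19; now {D29:37, R17:45}
update R17 to priority 48 → {D29:37, R17:48}
run next job → D29; now {R17:48}
run next job → R17; now {}
add P15 (priority 44) → {P15:44}
run next job → P15; now {}
add R9 (priority 57) → {R9:57}
update R9 to priority 17 → {R9:17}
add J24 (priority 60) → {R9:17, J24:60}
update J24 to priority 30 → {R9:17, J24:30}
run next job → R9; now {J24:30}
add B20 (priority 16) → {B20:16, J24:30}
run next job → B20; now {J24:30}
update J24 to priority 9 → {J24:9}
add P4 (priority 18) → {J24:9, P4:18}
run next job → J24; now {P4:18}
update P4 to priority 32 → {P4:32}
update P4 to priority 2 → {P4:2}
run next job → P4; now {}
add C3 (priority 38) → {C3:38}
run next job → C3; now {}

C19 → D29 → R17 → P15 → R9 → B20 → J24 → P4 → C3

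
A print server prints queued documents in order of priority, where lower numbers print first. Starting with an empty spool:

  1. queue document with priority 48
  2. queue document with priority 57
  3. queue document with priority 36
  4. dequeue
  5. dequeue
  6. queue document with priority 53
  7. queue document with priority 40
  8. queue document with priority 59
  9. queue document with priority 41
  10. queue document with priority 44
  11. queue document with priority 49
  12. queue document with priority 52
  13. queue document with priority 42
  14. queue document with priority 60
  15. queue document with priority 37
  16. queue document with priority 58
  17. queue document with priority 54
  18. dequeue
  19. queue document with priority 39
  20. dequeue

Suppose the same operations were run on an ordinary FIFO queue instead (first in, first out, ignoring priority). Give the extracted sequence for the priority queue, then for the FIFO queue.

insert 48 → {48}
insert 57 → {48, 57}
insert 36 → {36, 48, 57}
dequeue → 36; now {48, 57}
dequeue → 48; now {57}
insert 53 → {53, 57}
insert 40 → {40, 53, 57}
insert 59 → {40, 53, 57, 59}
insert 41 → {40, 41, 53, 57, 59}
insert 44 → {40, 41, 44, 53, 57, 59}
insert 49 → {40, 41, 44, 49, 53, 57, 59}
insert 52 → {40, 41, 44, 49, 52, 53, 57, 59}
insert 42 → {40, 41, 42, 44, 49, 52, 53, 57, 59}
insert 60 → {40, 41, 42, 44, 49, 52, 53, 57, 59, 60}
insert 37 → {37, 40, 41, 42, 44, 49, 52, 53, 57, 59, 60}
insert 58 → {37, 40, 41, 42, 44, 49, 52, 53, 57, 58, 59, 60}
insert 54 → {37, 40, 41, 42, 44, 49, 52, 53, 54, 57, 58, 59, 60}
dequeue → 37; now {40, 41, 42, 44, 49, 52, 53, 54, 57, 58, 59, 60}
insert 39 → {39, 40, 41, 42, 44, 49, 52, 53, 54, 57, 58, 59, 60}
dequeue → 39; now {40, 41, 42, 44, 49, 52, 53, 54, 57, 58, 59, 60}

priority queue: 36, 48, 37, 39; FIFO queue: 48 → 57 → 36 → 53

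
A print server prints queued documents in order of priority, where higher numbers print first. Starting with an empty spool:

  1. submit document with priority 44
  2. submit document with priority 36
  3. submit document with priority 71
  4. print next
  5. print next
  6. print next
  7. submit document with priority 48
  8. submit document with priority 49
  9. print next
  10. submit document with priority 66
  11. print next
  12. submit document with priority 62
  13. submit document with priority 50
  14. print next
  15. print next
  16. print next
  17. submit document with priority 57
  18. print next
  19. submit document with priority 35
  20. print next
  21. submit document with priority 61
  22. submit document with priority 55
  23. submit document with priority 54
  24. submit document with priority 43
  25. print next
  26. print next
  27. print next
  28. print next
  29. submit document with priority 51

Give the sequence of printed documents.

[71, 44, 36, 49, 66, 62, 50, 48, 57, 35, 61, 55, 54, 43]

insert 44 → {44}
insert 36 → {44, 36}
insert 71 → {71, 44, 36}
print next → 71; now {44, 36}
print next → 44; now {36}
print next → 36; now {}
insert 48 → {48}
insert 49 → {49, 48}
print next → 49; now {48}
insert 66 → {66, 48}
print next → 66; now {48}
insert 62 → {62, 48}
insert 50 → {62, 50, 48}
print next → 62; now {50, 48}
print next → 50; now {48}
print next → 48; now {}
insert 57 → {57}
print next → 57; now {}
insert 35 → {35}
print next → 35; now {}
insert 61 → {61}
insert 55 → {61, 55}
insert 54 → {61, 55, 54}
insert 43 → {61, 55, 54, 43}
print next → 61; now {55, 54, 43}
print next → 55; now {54, 43}
print next → 54; now {43}
print next → 43; now {}
insert 51 → {51}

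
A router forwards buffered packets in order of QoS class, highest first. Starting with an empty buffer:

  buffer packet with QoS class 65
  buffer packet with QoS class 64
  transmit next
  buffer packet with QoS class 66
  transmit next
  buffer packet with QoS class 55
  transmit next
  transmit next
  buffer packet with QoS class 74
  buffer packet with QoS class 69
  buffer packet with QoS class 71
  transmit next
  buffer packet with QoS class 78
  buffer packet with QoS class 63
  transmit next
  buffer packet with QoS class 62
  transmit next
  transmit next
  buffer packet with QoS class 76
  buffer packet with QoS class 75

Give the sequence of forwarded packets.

[65, 66, 64, 55, 74, 78, 71, 69]

insert 65 → {65}
insert 64 → {65, 64}
transmit next → 65; now {64}
insert 66 → {66, 64}
transmit next → 66; now {64}
insert 55 → {64, 55}
transmit next → 64; now {55}
transmit next → 55; now {}
insert 74 → {74}
insert 69 → {74, 69}
insert 71 → {74, 71, 69}
transmit next → 74; now {71, 69}
insert 78 → {78, 71, 69}
insert 63 → {78, 71, 69, 63}
transmit next → 78; now {71, 69, 63}
insert 62 → {71, 69, 63, 62}
transmit next → 71; now {69, 63, 62}
transmit next → 69; now {63, 62}
insert 76 → {76, 63, 62}
insert 75 → {76, 75, 63, 62}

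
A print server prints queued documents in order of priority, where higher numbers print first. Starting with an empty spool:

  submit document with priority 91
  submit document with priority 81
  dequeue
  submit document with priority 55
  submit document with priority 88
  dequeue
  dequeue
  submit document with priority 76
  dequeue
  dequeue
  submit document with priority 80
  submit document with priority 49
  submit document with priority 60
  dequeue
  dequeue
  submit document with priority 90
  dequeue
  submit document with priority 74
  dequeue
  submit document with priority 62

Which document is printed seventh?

insert 91 → {91}
insert 81 → {91, 81}
dequeue → 91; now {81}
insert 55 → {81, 55}
insert 88 → {88, 81, 55}
dequeue → 88; now {81, 55}
dequeue → 81; now {55}
insert 76 → {76, 55}
dequeue → 76; now {55}
dequeue → 55; now {}
insert 80 → {80}
insert 49 → {80, 49}
insert 60 → {80, 60, 49}
dequeue → 80; now {60, 49}
dequeue → 60; now {49}
insert 90 → {90, 49}
dequeue → 90; now {49}
insert 74 → {74, 49}
dequeue → 74; now {49}
insert 62 → {62, 49}

60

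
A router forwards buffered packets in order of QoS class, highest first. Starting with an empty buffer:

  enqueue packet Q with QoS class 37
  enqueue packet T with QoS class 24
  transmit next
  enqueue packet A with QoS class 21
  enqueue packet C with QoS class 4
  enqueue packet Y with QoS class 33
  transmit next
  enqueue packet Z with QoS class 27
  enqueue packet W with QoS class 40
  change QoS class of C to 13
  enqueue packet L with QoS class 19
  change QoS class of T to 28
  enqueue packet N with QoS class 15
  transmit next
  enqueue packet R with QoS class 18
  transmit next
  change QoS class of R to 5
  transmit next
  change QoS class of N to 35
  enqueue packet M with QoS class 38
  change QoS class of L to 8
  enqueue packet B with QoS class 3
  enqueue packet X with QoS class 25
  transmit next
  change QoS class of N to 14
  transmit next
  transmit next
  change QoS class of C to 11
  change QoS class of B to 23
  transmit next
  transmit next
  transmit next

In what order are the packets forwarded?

add Q (QoS class 37) → {Q:37}
add T (QoS class 24) → {Q:37, T:24}
transmit next → Q; now {T:24}
add A (QoS class 21) → {T:24, A:21}
add C (QoS class 4) → {T:24, A:21, C:4}
add Y (QoS class 33) → {Y:33, T:24, A:21, C:4}
transmit next → Y; now {T:24, A:21, C:4}
add Z (QoS class 27) → {Z:27, T:24, A:21, C:4}
add W (QoS class 40) → {W:40, Z:27, T:24, A:21, C:4}
update C to QoS class 13 → {W:40, Z:27, T:24, A:21, C:13}
add L (QoS class 19) → {W:40, Z:27, T:24, A:21, L:19, C:13}
update T to QoS class 28 → {W:40, T:28, Z:27, A:21, L:19, C:13}
add N (QoS class 15) → {W:40, T:28, Z:27, A:21, L:19, N:15, C:13}
transmit next → W; now {T:28, Z:27, A:21, L:19, N:15, C:13}
add R (QoS class 18) → {T:28, Z:27, A:21, L:19, R:18, N:15, C:13}
transmit next → T; now {Z:27, A:21, L:19, R:18, N:15, C:13}
update R to QoS class 5 → {Z:27, A:21, L:19, N:15, C:13, R:5}
transmit next → Z; now {A:21, L:19, N:15, C:13, R:5}
update N to QoS class 35 → {N:35, A:21, L:19, C:13, R:5}
add M (QoS class 38) → {M:38, N:35, A:21, L:19, C:13, R:5}
update L to QoS class 8 → {M:38, N:35, A:21, C:13, L:8, R:5}
add B (QoS class 3) → {M:38, N:35, A:21, C:13, L:8, R:5, B:3}
add X (QoS class 25) → {M:38, N:35, X:25, A:21, C:13, L:8, R:5, B:3}
transmit next → M; now {N:35, X:25, A:21, C:13, L:8, R:5, B:3}
update N to QoS class 14 → {X:25, A:21, N:14, C:13, L:8, R:5, B:3}
transmit next → X; now {A:21, N:14, C:13, L:8, R:5, B:3}
transmit next → A; now {N:14, C:13, L:8, R:5, B:3}
update C to QoS class 11 → {N:14, C:11, L:8, R:5, B:3}
update B to QoS class 23 → {B:23, N:14, C:11, L:8, R:5}
transmit next → B; now {N:14, C:11, L:8, R:5}
transmit next → N; now {C:11, L:8, R:5}
transmit next → C; now {L:8, R:5}

[Q, Y, W, T, Z, M, X, A, B, N, C]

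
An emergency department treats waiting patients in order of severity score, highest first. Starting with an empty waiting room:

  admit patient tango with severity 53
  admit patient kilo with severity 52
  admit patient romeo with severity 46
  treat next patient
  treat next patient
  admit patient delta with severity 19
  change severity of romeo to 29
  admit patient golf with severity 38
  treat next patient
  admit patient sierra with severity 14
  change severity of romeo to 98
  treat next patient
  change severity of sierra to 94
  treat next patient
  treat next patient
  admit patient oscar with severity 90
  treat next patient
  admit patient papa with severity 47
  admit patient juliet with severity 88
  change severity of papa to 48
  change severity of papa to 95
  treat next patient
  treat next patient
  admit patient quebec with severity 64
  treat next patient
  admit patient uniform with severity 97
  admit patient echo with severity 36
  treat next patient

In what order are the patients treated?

add tango (severity 53) → {tango:53}
add kilo (severity 52) → {tango:53, kilo:52}
add romeo (severity 46) → {tango:53, kilo:52, romeo:46}
treat next patient → tango; now {kilo:52, romeo:46}
treat next patient → kilo; now {romeo:46}
add delta (severity 19) → {romeo:46, delta:19}
update romeo to severity 29 → {romeo:29, delta:19}
add golf (severity 38) → {golf:38, romeo:29, delta:19}
treat next patient → golf; now {romeo:29, delta:19}
add sierra (severity 14) → {romeo:29, delta:19, sierra:14}
update romeo to severity 98 → {romeo:98, delta:19, sierra:14}
treat next patient → romeo; now {delta:19, sierra:14}
update sierra to severity 94 → {sierra:94, delta:19}
treat next patient → sierra; now {delta:19}
treat next patient → delta; now {}
add oscar (severity 90) → {oscar:90}
treat next patient → oscar; now {}
add papa (severity 47) → {papa:47}
add juliet (severity 88) → {juliet:88, papa:47}
update papa to severity 48 → {juliet:88, papa:48}
update papa to severity 95 → {papa:95, juliet:88}
treat next patient → papa; now {juliet:88}
treat next patient → juliet; now {}
add quebec (severity 64) → {quebec:64}
treat next patient → quebec; now {}
add uniform (severity 97) → {uniform:97}
add echo (severity 36) → {uniform:97, echo:36}
treat next patient → uniform; now {echo:36}

tango, kilo, golf, romeo, sierra, delta, oscar, papa, juliet, quebec, uniform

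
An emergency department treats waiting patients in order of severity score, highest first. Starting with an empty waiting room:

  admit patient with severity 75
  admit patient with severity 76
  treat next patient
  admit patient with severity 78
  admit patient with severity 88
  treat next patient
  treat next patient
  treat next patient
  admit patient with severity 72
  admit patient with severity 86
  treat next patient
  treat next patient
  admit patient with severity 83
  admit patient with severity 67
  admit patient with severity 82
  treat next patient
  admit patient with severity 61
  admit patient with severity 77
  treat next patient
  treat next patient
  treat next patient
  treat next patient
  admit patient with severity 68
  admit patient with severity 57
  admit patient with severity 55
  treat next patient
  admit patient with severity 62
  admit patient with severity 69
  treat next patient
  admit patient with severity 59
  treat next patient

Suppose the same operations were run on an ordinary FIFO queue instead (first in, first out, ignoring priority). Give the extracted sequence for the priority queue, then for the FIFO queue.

insert 75 → {75}
insert 76 → {76, 75}
treat next patient → 76; now {75}
insert 78 → {78, 75}
insert 88 → {88, 78, 75}
treat next patient → 88; now {78, 75}
treat next patient → 78; now {75}
treat next patient → 75; now {}
insert 72 → {72}
insert 86 → {86, 72}
treat next patient → 86; now {72}
treat next patient → 72; now {}
insert 83 → {83}
insert 67 → {83, 67}
insert 82 → {83, 82, 67}
treat next patient → 83; now {82, 67}
insert 61 → {82, 67, 61}
insert 77 → {82, 77, 67, 61}
treat next patient → 82; now {77, 67, 61}
treat next patient → 77; now {67, 61}
treat next patient → 67; now {61}
treat next patient → 61; now {}
insert 68 → {68}
insert 57 → {68, 57}
insert 55 → {68, 57, 55}
treat next patient → 68; now {57, 55}
insert 62 → {62, 57, 55}
insert 69 → {69, 62, 57, 55}
treat next patient → 69; now {62, 57, 55}
insert 59 → {62, 59, 57, 55}
treat next patient → 62; now {59, 57, 55}

priority queue: [76, 88, 78, 75, 86, 72, 83, 82, 77, 67, 61, 68, 69, 62]; FIFO queue: 75 → 76 → 78 → 88 → 72 → 86 → 83 → 67 → 82 → 61 → 77 → 68 → 57 → 55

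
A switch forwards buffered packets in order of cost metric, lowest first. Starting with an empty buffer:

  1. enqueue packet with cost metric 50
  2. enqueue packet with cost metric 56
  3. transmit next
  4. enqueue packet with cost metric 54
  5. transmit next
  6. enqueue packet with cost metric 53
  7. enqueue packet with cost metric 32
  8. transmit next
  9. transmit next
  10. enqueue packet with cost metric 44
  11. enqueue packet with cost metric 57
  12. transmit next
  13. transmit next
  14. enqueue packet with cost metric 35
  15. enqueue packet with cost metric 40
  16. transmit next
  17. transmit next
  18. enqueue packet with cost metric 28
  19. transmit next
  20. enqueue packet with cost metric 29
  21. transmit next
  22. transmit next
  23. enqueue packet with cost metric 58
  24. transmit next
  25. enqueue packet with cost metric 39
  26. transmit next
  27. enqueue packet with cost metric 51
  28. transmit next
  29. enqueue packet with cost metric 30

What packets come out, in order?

50, 54, 32, 53, 44, 56, 35, 40, 28, 29, 57, 58, 39, 51

insert 50 → {50}
insert 56 → {50, 56}
transmit next → 50; now {56}
insert 54 → {54, 56}
transmit next → 54; now {56}
insert 53 → {53, 56}
insert 32 → {32, 53, 56}
transmit next → 32; now {53, 56}
transmit next → 53; now {56}
insert 44 → {44, 56}
insert 57 → {44, 56, 57}
transmit next → 44; now {56, 57}
transmit next → 56; now {57}
insert 35 → {35, 57}
insert 40 → {35, 40, 57}
transmit next → 35; now {40, 57}
transmit next → 40; now {57}
insert 28 → {28, 57}
transmit next → 28; now {57}
insert 29 → {29, 57}
transmit next → 29; now {57}
transmit next → 57; now {}
insert 58 → {58}
transmit next → 58; now {}
insert 39 → {39}
transmit next → 39; now {}
insert 51 → {51}
transmit next → 51; now {}
insert 30 → {30}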